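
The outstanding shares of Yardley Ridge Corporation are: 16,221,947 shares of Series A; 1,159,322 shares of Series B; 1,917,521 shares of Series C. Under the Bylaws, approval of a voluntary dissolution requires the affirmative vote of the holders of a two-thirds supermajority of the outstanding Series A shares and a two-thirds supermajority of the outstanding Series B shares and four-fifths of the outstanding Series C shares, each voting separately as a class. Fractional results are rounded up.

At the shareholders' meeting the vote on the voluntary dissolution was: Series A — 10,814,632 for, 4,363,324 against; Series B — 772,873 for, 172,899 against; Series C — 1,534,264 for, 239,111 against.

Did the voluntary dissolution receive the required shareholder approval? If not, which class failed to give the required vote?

Not approved — the Series B shares did not give the required vote.

Series A: 2/3 of 16221947 = 10814631.33, rounded up to 10814632; 10,814,632 required, 10,814,632 in favor — approved.
Series B: 2/3 of 1159322 = 772881.33, rounded up to 772882; 772,882 required, 772,873 in favor — not approved.
Series C: 4/5 of 1917521 = 1534016.80, rounded up to 1534017; 1,534,017 required, 1,534,264 in favor — approved.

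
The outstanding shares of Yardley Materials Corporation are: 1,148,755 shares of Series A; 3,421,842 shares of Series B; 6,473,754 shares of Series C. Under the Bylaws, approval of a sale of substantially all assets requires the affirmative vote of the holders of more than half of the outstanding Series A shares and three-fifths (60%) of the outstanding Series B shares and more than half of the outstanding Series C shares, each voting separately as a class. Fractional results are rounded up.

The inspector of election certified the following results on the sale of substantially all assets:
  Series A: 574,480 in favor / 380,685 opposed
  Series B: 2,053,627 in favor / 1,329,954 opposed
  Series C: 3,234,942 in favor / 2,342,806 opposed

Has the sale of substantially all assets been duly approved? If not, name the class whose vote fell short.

Not approved — the Series C shares did not give the required vote.

Series A: a majority of 1148755 is 574378; 574,378 required, 574,480 in favor — approved.
Series B: 3/5 of 3421842 = 2053105.20, rounded up to 2053106; 2,053,106 required, 2,053,627 in favor — approved.
Series C: a majority of 6473754 is 3236878; 3,236,878 required, 3,234,942 in favor — not approved.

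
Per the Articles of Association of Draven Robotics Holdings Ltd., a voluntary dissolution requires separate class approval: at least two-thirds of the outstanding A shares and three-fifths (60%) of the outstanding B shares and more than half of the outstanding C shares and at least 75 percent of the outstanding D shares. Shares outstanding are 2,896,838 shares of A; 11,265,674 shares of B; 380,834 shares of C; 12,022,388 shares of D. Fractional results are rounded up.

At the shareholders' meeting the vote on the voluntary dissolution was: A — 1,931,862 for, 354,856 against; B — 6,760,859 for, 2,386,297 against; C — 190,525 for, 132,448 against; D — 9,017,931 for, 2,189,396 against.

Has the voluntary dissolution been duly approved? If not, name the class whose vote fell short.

Approved — every class gave the required vote.

A: 2/3 of 2896838 = 1931225.33, rounded up to 1931226; 1,931,226 required, 1,931,862 in favor — approved.
B: 3/5 of 11265674 = 6759404.40, rounded up to 6759405; 6,759,405 required, 6,760,859 in favor — approved.
C: a majority of 380834 is 190418; 190,418 required, 190,525 in favor — approved.
D: 3/4 of 12022388 = 9016791; 9,016,791 required, 9,017,931 in favor — approved.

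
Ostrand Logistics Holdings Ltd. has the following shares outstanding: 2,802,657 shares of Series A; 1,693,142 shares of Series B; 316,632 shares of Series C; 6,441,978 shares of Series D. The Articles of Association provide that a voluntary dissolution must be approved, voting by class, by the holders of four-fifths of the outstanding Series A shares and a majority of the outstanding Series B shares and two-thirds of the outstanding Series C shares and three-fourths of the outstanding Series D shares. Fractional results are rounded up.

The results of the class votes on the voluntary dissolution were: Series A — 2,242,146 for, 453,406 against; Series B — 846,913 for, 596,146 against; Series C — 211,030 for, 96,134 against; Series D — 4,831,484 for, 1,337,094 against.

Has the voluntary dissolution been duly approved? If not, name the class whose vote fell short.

Not approved — the Series C shares did not give the required vote.

Series A: 4/5 of 2802657 = 2242125.60, rounded up to 2242126; 2,242,126 required, 2,242,146 in favor — approved.
Series B: a majority of 1693142 is 846572; 846,572 required, 846,913 in favor — approved.
Series C: 2/3 of 316632 = 211088; 211,088 required, 211,030 in favor — not approved.
Series D: 3/4 of 6441978 = 4831483.50, rounded up to 4831484; 4,831,484 required, 4,831,484 in favor — approved.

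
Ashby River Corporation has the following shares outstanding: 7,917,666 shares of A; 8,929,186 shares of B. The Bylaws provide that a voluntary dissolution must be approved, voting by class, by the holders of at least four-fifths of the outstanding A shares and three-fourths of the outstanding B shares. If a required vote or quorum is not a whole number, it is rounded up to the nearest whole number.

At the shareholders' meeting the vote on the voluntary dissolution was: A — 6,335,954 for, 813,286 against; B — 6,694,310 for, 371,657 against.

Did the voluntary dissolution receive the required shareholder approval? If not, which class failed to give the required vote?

A: 4/5 of 7917666 = 6334132.80, rounded up to 6334133; 6,334,133 required, 6,335,954 in favor — approved.
B: 3/4 of 8929186 = 6696889.50, rounded up to 6696890; 6,696,890 required, 6,694,310 in favor — not approved.

Not approved — the B shares did not give the required vote.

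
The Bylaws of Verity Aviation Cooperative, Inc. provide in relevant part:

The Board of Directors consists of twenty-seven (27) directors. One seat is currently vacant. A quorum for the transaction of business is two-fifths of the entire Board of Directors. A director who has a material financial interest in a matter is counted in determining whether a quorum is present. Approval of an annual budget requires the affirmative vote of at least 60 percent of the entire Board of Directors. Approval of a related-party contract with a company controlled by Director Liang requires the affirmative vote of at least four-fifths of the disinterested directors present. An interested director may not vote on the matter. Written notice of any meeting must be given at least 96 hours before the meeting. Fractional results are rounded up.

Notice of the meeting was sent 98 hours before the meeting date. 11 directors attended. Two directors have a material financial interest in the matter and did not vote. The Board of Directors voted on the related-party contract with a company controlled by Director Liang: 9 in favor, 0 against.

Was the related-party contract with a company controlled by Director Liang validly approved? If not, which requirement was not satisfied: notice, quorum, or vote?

Notice: 98 hours given; 96 required (98 ≥ 96). Satisfied.
Quorum: 11 present (interested directors count toward quorum); quorum is 11. Satisfied.
Vote: the related-party contract with a company controlled by Director Liang requires four-fifths of the disinterested directors present (11 − 2 = 9). 4/5 of 9 = 7.20, rounded up to 8, so 8 affirmative votes are needed; 9 voted in favor. Satisfied.

Valid — all requirements satisfied.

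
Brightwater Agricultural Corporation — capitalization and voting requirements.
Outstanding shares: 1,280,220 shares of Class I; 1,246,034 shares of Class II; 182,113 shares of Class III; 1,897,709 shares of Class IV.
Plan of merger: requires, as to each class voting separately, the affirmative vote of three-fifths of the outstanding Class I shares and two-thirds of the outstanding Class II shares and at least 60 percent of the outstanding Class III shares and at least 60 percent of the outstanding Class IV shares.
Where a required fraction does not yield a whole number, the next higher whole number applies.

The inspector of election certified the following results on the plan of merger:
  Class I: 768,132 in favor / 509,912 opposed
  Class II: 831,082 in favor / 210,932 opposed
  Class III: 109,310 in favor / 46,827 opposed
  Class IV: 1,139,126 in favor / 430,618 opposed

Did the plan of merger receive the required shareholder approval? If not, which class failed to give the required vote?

Approved — every class gave the required vote.

Class I: 3/5 of 1280220 = 768132; 768,132 required, 768,132 in favor — approved.
Class II: 2/3 of 1246034 = 830689.33, rounded up to 830690; 830,690 required, 831,082 in favor — approved.
Class III: 3/5 of 182113 = 109267.80, rounded up to 109268; 109,268 required, 109,310 in favor — approved.
Class IV: 3/5 of 1897709 = 1138625.40, rounded up to 1138626; 1,138,626 required, 1,139,126 in favor — approved.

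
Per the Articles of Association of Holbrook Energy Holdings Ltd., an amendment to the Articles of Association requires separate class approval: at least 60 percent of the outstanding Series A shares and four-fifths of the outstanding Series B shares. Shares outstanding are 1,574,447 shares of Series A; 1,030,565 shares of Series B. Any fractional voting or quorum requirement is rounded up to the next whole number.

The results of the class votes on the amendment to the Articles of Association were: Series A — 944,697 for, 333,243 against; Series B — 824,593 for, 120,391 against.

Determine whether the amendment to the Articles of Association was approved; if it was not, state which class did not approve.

Series A: 3/5 of 1574447 = 944668.20, rounded up to 944669; 944,669 required, 944,697 in favor — approved.
Series B: 4/5 of 1030565 = 824452; 824,452 required, 824,593 in favor — approved.

Approved — every class gave the required vote.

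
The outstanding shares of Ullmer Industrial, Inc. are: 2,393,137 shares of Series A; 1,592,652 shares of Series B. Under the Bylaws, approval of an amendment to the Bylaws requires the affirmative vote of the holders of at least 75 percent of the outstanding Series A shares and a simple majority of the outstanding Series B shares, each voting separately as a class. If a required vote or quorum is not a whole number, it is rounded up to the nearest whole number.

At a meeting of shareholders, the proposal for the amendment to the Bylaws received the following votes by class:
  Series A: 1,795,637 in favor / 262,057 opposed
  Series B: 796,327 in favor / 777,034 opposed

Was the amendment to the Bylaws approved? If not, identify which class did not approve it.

Series A: 3/4 of 2393137 = 1794852.75, rounded up to 1794853; 1,794,853 required, 1,795,637 in favor — approved.
Series B: a majority of 1592652 is 796327; 796,327 required, 796,327 in favor — approved.

Approved — every class gave the required vote.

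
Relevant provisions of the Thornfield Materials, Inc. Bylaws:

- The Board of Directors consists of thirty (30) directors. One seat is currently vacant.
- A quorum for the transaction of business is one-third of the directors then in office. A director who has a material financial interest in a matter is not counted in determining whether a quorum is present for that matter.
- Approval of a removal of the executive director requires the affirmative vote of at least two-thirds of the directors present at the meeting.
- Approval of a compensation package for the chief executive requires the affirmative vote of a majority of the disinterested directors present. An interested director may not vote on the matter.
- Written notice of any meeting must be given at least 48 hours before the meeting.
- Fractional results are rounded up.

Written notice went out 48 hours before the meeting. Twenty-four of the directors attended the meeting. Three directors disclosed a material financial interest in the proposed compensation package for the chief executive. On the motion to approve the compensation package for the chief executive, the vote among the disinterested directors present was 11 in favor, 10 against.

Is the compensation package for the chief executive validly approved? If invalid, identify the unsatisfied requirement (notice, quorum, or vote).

Notice: 48 hours given; 48 required (48 ≥ 48). Satisfied.
Quorum: 24 present, but the 3 interested directors do not count, leaving 21. Quorum is 10. Satisfied.
Vote: the compensation package for the chief executive requires a majority of the disinterested directors present (24 − 3 = 21). A majority of 21 is 11, so 11 affirmative votes are needed; 11 voted in favor. Satisfied.

Valid — all requirements satisfied.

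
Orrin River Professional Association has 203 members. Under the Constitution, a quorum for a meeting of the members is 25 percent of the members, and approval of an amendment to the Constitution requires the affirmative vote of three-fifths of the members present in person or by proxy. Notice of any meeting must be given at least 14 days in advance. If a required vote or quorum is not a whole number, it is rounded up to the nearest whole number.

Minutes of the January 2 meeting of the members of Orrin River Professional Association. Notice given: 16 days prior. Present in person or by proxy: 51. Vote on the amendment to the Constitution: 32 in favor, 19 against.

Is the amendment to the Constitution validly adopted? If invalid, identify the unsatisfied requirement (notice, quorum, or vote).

Notice: 16 days given; 14 required. Satisfied.
Quorum: 25% of 203 = 50.75, rounded up to 51; 51 present. Satisfied.
Vote: requires three-fifths of those present (51); 3/5 of 51 = 30.60, rounded up to 31, so 31 needed; 32 in favor. Satisfied.

Valid — all requirements satisfied.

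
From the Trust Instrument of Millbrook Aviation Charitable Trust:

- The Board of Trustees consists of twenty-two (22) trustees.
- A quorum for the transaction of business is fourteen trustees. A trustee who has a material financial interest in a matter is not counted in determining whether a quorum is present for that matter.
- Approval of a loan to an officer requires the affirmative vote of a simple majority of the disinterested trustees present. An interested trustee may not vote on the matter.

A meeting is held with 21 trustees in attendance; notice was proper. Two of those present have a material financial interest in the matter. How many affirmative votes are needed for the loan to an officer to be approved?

The loan to an officer requires a majority of the disinterested trustees present (21 − 2 = 19).
A majority of 19 is 10.

10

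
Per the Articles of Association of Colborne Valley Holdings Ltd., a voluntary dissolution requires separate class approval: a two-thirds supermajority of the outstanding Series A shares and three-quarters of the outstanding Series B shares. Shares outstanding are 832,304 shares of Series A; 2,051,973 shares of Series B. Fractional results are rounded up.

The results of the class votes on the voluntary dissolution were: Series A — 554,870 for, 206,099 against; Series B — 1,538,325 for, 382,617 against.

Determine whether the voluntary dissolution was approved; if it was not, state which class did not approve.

Series A: 2/3 of 832304 = 554869.33, rounded up to 554870; 554,870 required, 554,870 in favor — approved.
Series B: 3/4 of 2051973 = 1538979.75, rounded up to 1538980; 1,538,980 required, 1,538,325 in favor — not approved.

Not approved — the Series B shares did not give the required vote.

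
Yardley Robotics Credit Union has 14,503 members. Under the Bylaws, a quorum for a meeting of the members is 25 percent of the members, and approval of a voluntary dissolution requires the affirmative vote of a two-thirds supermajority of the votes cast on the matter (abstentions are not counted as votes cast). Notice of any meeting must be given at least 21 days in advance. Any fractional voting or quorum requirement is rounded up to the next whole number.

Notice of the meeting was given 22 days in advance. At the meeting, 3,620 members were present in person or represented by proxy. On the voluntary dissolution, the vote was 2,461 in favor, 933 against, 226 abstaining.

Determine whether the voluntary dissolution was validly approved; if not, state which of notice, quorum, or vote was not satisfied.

Invalid — quorum requirement not satisfied.

Notice: 22 days given; 21 required. Satisfied.
Quorum: 25% of 14,503 = 3,625.75, rounded up to 3,626; 3,620 present. Not satisfied.
Vote: requires two-thirds of the votes cast (3,620 − 226 abstaining = 3,394); 2/3 of 3394 = 2262.67, rounded up to 2263, so 2,263 needed; 2,461 in favor. Satisfied.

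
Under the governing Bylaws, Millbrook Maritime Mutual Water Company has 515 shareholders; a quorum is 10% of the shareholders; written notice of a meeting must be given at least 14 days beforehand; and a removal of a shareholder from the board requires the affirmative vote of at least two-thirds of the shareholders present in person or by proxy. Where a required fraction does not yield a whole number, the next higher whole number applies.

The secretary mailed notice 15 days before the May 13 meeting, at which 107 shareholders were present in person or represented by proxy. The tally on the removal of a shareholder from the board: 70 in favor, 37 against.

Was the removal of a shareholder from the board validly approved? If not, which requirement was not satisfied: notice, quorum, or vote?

Notice: 15 days given; 14 required. Satisfied.
Quorum: 10% of 515 = 51.50, rounded up to 52; 107 present. Satisfied.
Vote: requires two-thirds of those present (107); 2/3 of 107 = 71.33, rounded up to 72, so 72 needed; 70 in favor. Not satisfied.

Invalid — vote requirement not satisfied.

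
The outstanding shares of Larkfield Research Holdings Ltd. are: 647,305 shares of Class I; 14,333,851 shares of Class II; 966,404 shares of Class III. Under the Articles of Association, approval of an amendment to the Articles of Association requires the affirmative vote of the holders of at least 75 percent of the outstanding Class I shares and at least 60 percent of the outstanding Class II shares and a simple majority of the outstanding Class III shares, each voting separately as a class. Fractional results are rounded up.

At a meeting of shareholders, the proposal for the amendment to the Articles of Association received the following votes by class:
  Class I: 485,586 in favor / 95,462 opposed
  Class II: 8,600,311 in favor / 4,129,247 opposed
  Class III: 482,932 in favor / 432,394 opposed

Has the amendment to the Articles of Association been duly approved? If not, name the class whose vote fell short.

Class I: 3/4 of 647305 = 485478.75, rounded up to 485479; 485,479 required, 485,586 in favor — approved.
Class II: 3/5 of 14333851 = 8600310.60, rounded up to 8600311; 8,600,311 required, 8,600,311 in favor — approved.
Class III: a majority of 966404 is 483203; 483,203 required, 482,932 in favor — not approved.

Not approved — the Class III shares did not give the required vote.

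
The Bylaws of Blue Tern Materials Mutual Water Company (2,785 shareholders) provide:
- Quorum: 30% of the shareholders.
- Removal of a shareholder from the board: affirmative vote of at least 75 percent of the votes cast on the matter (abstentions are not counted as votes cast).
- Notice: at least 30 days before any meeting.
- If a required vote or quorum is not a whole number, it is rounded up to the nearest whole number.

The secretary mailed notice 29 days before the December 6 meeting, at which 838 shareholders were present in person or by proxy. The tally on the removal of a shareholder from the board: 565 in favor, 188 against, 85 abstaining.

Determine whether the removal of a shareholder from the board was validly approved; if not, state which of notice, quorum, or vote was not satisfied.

Notice: 29 days given; 30 required. Not satisfied.
Quorum: 30% of 2,785 = 835.50, rounded up to 836; 838 present. Satisfied.
Vote: requires three-fourths of the votes cast (838 − 85 abstaining = 753); 3/4 of 753 = 564.75, rounded up to 565, so 565 needed; 565 in favor. Satisfied.

Invalid — notice requirement not satisfied.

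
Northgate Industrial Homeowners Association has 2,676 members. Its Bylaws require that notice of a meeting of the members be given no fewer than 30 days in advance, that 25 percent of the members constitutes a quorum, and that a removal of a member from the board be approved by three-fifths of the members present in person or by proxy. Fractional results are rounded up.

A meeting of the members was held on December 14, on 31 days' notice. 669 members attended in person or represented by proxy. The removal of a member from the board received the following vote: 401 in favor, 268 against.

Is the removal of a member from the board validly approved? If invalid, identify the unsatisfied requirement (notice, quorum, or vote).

Invalid — vote requirement not satisfied.

Notice: 31 days given; 30 required. Satisfied.
Quorum: 25% of 2,676 = 669; 669 present. Satisfied.
Vote: requires three-fifths of those present (669); 3/5 of 669 = 401.40, rounded up to 402, so 402 needed; 401 in favor. Not satisfied.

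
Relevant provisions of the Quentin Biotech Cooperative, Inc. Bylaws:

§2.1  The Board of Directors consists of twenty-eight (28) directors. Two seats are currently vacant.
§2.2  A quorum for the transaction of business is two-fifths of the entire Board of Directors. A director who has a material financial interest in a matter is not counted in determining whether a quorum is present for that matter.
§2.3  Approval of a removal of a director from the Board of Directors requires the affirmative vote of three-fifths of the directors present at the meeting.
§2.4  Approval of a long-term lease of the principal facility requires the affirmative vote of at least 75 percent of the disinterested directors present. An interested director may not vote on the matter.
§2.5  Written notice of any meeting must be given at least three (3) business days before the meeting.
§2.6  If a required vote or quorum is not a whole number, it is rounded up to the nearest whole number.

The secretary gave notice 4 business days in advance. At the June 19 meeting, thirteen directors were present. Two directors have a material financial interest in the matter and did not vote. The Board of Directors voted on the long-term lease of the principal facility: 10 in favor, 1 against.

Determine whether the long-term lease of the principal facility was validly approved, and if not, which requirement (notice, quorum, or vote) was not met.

Invalid — quorum requirement not satisfied.

Notice: 4 business days given; 3 required (4 ≥ 3). Satisfied.
Quorum: 13 present, but the 2 interested directors do not count, leaving 11. Quorum is 12. Not satisfied.
Vote: the long-term lease of the principal facility requires three-fourths of the disinterested directors present (13 − 2 = 11). 3/4 of 11 = 8.25, rounded up to 9, so 9 affirmative votes are needed; 10 voted in favor. Satisfied. (Moot — without a quorum no business can be validly transacted.)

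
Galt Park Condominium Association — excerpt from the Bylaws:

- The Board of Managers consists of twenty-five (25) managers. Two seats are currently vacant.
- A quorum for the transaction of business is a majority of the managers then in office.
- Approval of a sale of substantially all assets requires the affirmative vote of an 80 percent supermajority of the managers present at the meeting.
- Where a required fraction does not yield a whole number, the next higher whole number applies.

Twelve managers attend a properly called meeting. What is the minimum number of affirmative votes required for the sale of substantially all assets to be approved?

The sale of substantially all assets requires four-fifths of the managers present (12).
4/5 of 12 = 9.60, rounded up to 10.

10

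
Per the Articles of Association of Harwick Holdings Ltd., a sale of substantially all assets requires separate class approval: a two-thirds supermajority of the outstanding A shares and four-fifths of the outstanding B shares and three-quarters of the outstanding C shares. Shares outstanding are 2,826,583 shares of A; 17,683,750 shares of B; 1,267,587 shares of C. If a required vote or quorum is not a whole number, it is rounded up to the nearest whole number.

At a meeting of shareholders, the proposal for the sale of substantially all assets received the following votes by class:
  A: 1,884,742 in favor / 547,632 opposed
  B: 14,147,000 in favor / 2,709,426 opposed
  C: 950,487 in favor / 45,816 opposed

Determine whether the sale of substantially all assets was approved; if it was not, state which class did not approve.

Not approved — the C shares did not give the required vote.

A: 2/3 of 2826583 = 1884388.67, rounded up to 1884389; 1,884,389 required, 1,884,742 in favor — approved.
B: 4/5 of 17683750 = 14147000; 14,147,000 required, 14,147,000 in favor — approved.
C: 3/4 of 1267587 = 950690.25, rounded up to 950691; 950,691 required, 950,487 in favor — not approved.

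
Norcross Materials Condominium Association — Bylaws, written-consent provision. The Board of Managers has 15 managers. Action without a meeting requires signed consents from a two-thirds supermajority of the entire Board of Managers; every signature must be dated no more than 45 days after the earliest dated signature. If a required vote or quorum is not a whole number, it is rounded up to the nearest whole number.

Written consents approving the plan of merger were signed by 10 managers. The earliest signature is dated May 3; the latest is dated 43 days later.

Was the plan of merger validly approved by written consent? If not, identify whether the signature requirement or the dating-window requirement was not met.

Effective — both the signature and dating-window requirements are satisfied.

Signatures required: a two-thirds supermajority of 15 — 2/3 of 15 = 10, so 10 needed; 10 signed. Sufficient.
Dating window: the latest signature is 43 days after the earliest; the limit is 45 days. Within the window.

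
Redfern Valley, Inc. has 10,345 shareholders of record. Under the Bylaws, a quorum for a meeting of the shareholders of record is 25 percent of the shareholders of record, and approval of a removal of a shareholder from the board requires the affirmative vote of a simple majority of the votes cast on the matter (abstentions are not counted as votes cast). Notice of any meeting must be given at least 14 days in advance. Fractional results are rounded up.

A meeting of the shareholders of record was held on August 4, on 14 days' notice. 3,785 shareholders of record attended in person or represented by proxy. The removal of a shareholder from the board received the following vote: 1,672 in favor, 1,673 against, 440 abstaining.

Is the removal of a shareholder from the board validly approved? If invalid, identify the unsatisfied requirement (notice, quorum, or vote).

Notice: 14 days given; 14 required. Satisfied.
Quorum: 25% of 10,345 = 2,586.25, rounded up to 2,587; 3,785 present. Satisfied.
Vote: requires a majority of the votes cast (3,785 − 440 abstaining = 3,345); a majority of 3345 is 1673, so 1,673 needed; 1,672 in favor. Not satisfied.

Invalid — vote requirement not satisfied.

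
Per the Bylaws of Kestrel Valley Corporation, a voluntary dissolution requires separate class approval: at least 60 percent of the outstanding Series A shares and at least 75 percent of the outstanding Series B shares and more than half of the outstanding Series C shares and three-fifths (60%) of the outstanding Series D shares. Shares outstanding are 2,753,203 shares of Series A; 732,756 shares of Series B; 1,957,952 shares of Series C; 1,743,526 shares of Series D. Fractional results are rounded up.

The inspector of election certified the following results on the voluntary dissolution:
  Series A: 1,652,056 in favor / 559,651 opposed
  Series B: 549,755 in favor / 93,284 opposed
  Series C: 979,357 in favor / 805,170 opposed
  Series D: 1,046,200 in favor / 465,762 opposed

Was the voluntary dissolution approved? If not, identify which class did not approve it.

Series A: 3/5 of 2753203 = 1651921.80, rounded up to 1651922; 1,651,922 required, 1,652,056 in favor — approved.
Series B: 3/4 of 732756 = 549567; 549,567 required, 549,755 in favor — approved.
Series C: a majority of 1957952 is 978977; 978,977 required, 979,357 in favor — approved.
Series D: 3/5 of 1743526 = 1046115.60, rounded up to 1046116; 1,046,116 required, 1,046,200 in favor — approved.

Approved — every class gave the required vote.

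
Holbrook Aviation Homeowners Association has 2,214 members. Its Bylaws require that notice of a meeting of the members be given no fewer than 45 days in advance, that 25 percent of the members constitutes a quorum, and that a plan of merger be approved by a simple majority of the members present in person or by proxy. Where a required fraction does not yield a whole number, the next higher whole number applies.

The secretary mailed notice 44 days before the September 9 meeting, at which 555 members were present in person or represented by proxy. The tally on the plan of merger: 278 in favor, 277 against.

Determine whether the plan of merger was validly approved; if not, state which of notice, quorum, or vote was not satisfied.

Notice: 44 days given; 45 required. Not satisfied.
Quorum: 25% of 2,214 = 553.50, rounded up to 554; 555 present. Satisfied.
Vote: requires a majority of those present (555); a majority of 555 is 278, so 278 needed; 278 in favor. Satisfied.

Invalid — notice requirement not satisfied.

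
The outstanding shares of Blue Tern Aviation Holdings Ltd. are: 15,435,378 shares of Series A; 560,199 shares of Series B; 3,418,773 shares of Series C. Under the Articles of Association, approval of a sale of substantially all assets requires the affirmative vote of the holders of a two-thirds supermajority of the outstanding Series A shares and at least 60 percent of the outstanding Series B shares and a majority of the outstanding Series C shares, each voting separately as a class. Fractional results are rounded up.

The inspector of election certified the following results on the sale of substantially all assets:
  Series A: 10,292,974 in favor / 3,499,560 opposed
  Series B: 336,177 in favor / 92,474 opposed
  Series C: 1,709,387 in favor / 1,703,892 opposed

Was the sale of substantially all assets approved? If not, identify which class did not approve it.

Series A: 2/3 of 15435378 = 10290252; 10,290,252 required, 10,292,974 in favor — approved.
Series B: 3/5 of 560199 = 336119.40, rounded up to 336120; 336,120 required, 336,177 in favor — approved.
Series C: a majority of 3418773 is 1709387; 1,709,387 required, 1,709,387 in favor — approved.

Approved — every class gave the required vote.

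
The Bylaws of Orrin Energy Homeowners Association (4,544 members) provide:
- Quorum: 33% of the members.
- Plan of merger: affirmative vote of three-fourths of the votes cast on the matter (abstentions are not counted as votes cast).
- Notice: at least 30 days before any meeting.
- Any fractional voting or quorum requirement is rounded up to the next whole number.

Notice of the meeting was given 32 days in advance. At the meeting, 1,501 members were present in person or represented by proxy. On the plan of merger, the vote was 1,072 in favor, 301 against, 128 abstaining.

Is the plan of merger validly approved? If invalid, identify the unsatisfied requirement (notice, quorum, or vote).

Valid — all requirements satisfied.

Notice: 32 days given; 30 required. Satisfied.
Quorum: 33% of 4,544 = 1,499.52, rounded up to 1,500; 1,501 present. Satisfied.
Vote: requires three-fourths of the votes cast (1,501 − 128 abstaining = 1,373); 3/4 of 1373 = 1029.75, rounded up to 1030, so 1,030 needed; 1,072 in favor. Satisfied.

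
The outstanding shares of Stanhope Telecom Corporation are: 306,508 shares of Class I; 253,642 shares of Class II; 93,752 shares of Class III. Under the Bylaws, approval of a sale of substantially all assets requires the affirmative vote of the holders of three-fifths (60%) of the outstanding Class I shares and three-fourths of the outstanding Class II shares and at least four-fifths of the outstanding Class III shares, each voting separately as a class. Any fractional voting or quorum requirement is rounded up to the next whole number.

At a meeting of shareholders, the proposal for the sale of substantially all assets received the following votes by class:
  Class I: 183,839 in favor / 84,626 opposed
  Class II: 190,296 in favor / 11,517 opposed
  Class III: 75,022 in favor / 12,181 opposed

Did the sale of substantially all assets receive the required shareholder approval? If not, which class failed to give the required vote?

Not approved — the Class I shares did not give the required vote.

Class I: 3/5 of 306508 = 183904.80, rounded up to 183905; 183,905 required, 183,839 in favor — not approved.
Class II: 3/4 of 253642 = 190231.50, rounded up to 190232; 190,232 required, 190,296 in favor — approved.
Class III: 4/5 of 93752 = 75001.60, rounded up to 75002; 75,002 required, 75,022 in favor — approved.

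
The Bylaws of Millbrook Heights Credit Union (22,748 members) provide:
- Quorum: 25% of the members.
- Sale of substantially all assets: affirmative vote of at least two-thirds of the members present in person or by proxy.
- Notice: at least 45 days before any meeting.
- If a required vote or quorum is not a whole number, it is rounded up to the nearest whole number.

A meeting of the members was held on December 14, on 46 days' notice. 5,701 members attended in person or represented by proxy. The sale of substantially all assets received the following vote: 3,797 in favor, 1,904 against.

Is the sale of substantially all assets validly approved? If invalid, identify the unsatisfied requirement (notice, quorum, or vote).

Notice: 46 days given; 45 required. Satisfied.
Quorum: 25% of 22,748 = 5,687; 5,701 present. Satisfied.
Vote: requires two-thirds of those present (5,701); 2/3 of 5701 = 3800.67, rounded up to 3801, so 3,801 needed; 3,797 in favor. Not satisfied.

Invalid — vote requirement not satisfied.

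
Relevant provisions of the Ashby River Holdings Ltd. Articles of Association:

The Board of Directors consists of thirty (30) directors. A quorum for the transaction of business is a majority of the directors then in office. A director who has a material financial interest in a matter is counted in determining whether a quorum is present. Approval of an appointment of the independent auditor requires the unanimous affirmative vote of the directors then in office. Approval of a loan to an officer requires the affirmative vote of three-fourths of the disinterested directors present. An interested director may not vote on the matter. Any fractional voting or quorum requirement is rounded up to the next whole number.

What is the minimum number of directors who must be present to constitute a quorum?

16

A majority of 30 is 16.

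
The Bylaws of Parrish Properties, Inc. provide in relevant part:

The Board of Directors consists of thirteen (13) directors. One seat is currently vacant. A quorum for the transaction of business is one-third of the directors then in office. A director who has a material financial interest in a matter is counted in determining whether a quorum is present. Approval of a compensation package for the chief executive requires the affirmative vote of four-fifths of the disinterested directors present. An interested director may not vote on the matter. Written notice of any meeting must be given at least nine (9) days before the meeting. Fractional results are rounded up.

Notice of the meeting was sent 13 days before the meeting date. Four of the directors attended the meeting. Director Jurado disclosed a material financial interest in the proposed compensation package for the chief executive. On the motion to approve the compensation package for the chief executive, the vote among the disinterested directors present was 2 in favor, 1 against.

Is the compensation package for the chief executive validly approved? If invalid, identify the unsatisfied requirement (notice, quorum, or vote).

Invalid — vote requirement not satisfied.

Notice: 13 days given; 9 required (13 ≥ 9). Satisfied.
Quorum: 4 present (interested directors count toward quorum); quorum is 4. Satisfied.
Vote: the compensation package for the chief executive requires four-fifths of the disinterested directors present (4 − 1 = 3). 4/5 of 3 = 2.40, rounded up to 3, so 3 affirmative votes are needed; 2 voted in favor. Not satisfied.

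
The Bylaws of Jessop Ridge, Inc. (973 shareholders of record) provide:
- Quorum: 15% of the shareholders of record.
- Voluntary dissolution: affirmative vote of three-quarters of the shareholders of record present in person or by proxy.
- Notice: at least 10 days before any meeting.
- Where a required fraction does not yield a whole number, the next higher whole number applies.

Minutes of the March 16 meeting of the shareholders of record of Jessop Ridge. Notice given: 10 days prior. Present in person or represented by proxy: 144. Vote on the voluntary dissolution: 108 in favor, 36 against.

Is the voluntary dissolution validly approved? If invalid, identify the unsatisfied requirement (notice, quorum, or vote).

Invalid — quorum requirement not satisfied.

Notice: 10 days given; 10 required. Satisfied.
Quorum: 15% of 973 = 145.95, rounded up to 146; 144 present. Not satisfied.
Vote: requires three-fourths of those present (144); 3/4 of 144 = 108, so 108 needed; 108 in favor. Satisfied.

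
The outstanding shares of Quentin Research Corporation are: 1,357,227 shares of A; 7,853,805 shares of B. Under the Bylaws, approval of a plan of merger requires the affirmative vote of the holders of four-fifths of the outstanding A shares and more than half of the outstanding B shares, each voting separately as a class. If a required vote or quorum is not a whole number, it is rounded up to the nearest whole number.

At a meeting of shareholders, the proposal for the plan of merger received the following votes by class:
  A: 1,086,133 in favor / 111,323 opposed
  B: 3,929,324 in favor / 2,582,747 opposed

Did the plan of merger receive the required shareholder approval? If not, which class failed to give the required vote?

A: 4/5 of 1357227 = 1085781.60, rounded up to 1085782; 1,085,782 required, 1,086,133 in favor — approved.
B: a majority of 7853805 is 3926903; 3,926,903 required, 3,929,324 in favor — approved.

Approved — every class gave the required vote.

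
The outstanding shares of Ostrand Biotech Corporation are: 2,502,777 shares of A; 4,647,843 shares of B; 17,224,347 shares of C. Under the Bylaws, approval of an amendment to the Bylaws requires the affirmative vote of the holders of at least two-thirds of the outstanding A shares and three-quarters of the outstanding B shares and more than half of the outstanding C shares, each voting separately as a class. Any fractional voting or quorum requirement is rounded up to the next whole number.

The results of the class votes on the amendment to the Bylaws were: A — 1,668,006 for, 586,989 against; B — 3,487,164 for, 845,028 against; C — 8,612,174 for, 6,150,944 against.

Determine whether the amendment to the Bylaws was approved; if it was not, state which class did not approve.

A: 2/3 of 2502777 = 1668518; 1,668,518 required, 1,668,006 in favor — not approved.
B: 3/4 of 4647843 = 3485882.25, rounded up to 3485883; 3,485,883 required, 3,487,164 in favor — approved.
C: a majority of 17224347 is 8612174; 8,612,174 required, 8,612,174 in favor — approved.

Not approved — the A shares did not give the required vote.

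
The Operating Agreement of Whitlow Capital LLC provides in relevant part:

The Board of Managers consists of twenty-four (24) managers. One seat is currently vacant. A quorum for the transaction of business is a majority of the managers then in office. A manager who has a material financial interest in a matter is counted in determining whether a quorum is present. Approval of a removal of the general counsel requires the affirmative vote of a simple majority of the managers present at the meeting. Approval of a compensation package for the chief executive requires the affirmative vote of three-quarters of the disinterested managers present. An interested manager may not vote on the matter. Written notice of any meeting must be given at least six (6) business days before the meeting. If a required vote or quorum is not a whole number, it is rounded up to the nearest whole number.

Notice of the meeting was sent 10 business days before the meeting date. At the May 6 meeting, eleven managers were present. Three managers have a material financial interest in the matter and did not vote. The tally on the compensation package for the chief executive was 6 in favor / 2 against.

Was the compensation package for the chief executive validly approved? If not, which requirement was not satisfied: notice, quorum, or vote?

Notice: 10 business days given; 6 required (10 ≥ 6). Satisfied.
Quorum: 11 present (interested managers count toward quorum); quorum is 12. Not satisfied.
Vote: the compensation package for the chief executive requires three-fourths of the disinterested managers present (11 − 3 = 8). 3/4 of 8 = 6, so 6 affirmative votes are needed; 6 voted in favor. Satisfied. (Moot — without a quorum no business can be validly transacted.)

Invalid — quorum requirement not satisfied.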